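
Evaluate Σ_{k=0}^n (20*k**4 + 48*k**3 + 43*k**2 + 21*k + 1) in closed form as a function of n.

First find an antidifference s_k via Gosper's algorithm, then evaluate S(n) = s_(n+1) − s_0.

S(n) = 4*n**5 + 22*n**4 + 45*n**3 + 44*n**2 + 18*n + 1

r(k) = (20*k**4 + 128*k**3 + 307*k**2 + 331*k + 133)/(20*k**4 + 48*k**3 + 43*k**2 + 21*k + 1) after simplifying.
So A=1 and B=1, with C=k**4 + 12*k**3/5 + 43*k**2/20 + 21*k/20 + 1/20.
f must satisfy (1)·f(k+1) − (1)·f(k) = k**4 + 12*k**3/5 + 43*k**2/20 + 21*k/20 + 1/20.
Bound: deg f ≤ 5.
Solving with deg f ≤ 5: f(k) = k*(4*k**4 + 2*k**3 - 3*k**2 + k - 3)/20.
Then R = B(k−1)f/C = k*(4*k**4 + 2*k**3 - 3*k**2 + k - 3)/(20*k**4 + 48*k**3 + 43*k**2 + 21*k + 1), so s_k = R(k)·t_k = k*(4*k**4 + 2*k**3 - 3*k**2 + k - 3).
s_(k+1) − s_k = 20*k**4 + 48*k**3 + 43*k**2 + 21*k + 1 = t_k.
s_(n+1) = 4*n**5 + 22*n**4 + 45*n**3 + 44*n**2 + 18*n + 1 and s_(0) = 0, so S(n) = 4*n**5 + 22*n**4 + 45*n**3 + 44*n**2 + 18*n + 1.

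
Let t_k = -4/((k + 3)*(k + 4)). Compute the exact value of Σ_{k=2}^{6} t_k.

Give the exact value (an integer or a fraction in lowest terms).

Ratio r(k) = (k + 3)/(k + 5).
So A=k + 3 and B=k + 5, with C=1.
Key eq: (k + 3)·f(k+1) = (k + 4)·f(k) + (1).
Bound: deg f ≤ 1.
Match coefficients ⇒ f(k) = k/3.
Certificate R = B(k−1)f/C = k*(k + 4)/3 gives s_k = -4*k/(3*k + 9).
Δs = -4/(k**2 + 7*k + 12), as required.
Σ_(k=2)^(6) t_k = s_(7) − s_(2) = -14/15 − (-8/15) = -2/5.

Σ = -2/5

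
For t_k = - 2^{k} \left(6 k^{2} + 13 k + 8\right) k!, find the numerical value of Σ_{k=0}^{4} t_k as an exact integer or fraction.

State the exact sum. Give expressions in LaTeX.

Σ = -65278

Compute t_(k+1)/t_k: get 2*(6*k**3 + 31*k**2 + 52*k + 27)/(6*k**2 + 13*k + 8).
Take A(k)=2*k + 2, B(k)=1, C(k)=k**2 + 13*k/6 + 4/3.
Solve (2*k + 2)·f(k+1) − (1)·f(k) = k**2 + 13*k/6 + 4/3.
From deg A=1, deg B=0, deg C=2: d=1.
Coefficient equations give f(k) = (3*k + 2)/6.
Get s_k = R·t_k = -2**k*(3*k + 2)*factorial(k) with R(k) = B(k−1)f(k)/C(k) = (3*k + 2)/(6*k**2 + 13*k + 8).
Check: Δs_k = -2**k*(6*k**2 + 13*k + 8)*factorial(k). ✓
Sum = s_(5) − s_(0); s_(5) = -65280, s_(0) = -2 ⇒ -65278.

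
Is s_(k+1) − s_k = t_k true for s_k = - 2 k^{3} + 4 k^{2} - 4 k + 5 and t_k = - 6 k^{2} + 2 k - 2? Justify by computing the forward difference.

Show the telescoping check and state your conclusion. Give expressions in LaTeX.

s_(k+1) = -2*k**3 - 2*k**2 - 2*k + 3
s_(k+1) − s_k = -6*k**2 + 2*k - 2
(s_(k+1) − s_k) − t_k = 0

Valid: the claim telescopes to t_k.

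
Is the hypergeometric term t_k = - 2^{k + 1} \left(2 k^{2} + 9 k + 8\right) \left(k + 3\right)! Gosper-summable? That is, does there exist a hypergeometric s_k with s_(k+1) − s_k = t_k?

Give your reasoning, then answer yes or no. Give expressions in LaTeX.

Step 1: r(k) = 2*(2*k**3 + 21*k**2 + 71*k + 76)/(2*k**2 + 9*k + 8).
Normal form (A,B,C) = (2*k + 8, 1, k**2 + 9*k/2 + 4).
Key eq: (2*k + 8)·f(k+1) = (1)·f(k) + (k**2 + 9*k/2 + 4).
Bound: deg f ≤ 1.
Match coefficients ⇒ f(k) = k/2.
Certificate R = B(k−1)f/C = k/(2*k**2 + 9*k + 8) gives s_k = -2**(k + 1)*k*factorial(k + 3).
Δs = -2**(k + 1)*(2*k**2 + 9*k + 8)*factorial(k + 3), as required.

Yes. s_k = - 2^{k + 1} k \left(k + 3\right)!.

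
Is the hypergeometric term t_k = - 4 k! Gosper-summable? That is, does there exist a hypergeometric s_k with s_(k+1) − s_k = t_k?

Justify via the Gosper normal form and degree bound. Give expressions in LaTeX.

Step 1: r(k) = k + 1.
Take A(k)=k + 1, B(k)=1, C(k)=1.
f must satisfy (k + 1)·f(k+1) − (1)·f(k) = 1.
d = -1 from the (1,0,0) case.
Bound -1 < 0, so the key equation has no polynomial solution.

No — negative degree bound, so no certificate f.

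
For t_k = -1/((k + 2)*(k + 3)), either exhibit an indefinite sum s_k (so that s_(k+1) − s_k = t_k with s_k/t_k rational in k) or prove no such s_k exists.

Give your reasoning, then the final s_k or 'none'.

s_k = -k/(2*k + 4)

The ratio is (k + 2)/(k + 4).
Gosper form: A/B · C(k+1)/C(k) with A=k + 2, B=k + 4, C=1.
Solve (k + 2)·f(k+1) − (k + 3)·f(k) = 1.
d = 1 from the (1,1,0) case.
Coefficient equations give f(k) = k/2.
Then R = B(k−1)f/C = k*(k + 3)/2, so s_k = R(k)·t_k = -k/(2*k + 4).
Verify: -1/(k**2 + 5*k + 6) matches t_k.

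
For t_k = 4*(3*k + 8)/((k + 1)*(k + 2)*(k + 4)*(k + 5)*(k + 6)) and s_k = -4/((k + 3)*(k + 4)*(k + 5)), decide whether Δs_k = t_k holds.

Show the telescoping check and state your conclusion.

s_(k+1) = -4/((k + 4)*(k + 5)*(k + 6))
s_(k+1) − s_k = 12/((k + 3)*(k + 4)*(k + 5)*(k + 6))
(s_(k+1) − s_k) − t_k = 8*(-4*k - 9)/(k**6 + 21*k**5 + 175*k**4 + 735*k**3 + 1624*k**2 + 1764*k + 720)

Invalid: residual 8*(-4*k - 9)/(k**6 + 21*k**5 + 175*k**4 + 735*k**3 + 1624*k**2 + 1764*k + 720) ≠ 0.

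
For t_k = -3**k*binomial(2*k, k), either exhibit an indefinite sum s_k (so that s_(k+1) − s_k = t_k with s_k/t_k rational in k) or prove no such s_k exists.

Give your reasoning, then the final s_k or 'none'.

Step 1: r(k) = 6*(2*k + 1)/(k + 1).
So A=12*k + 6 and B=k + 1, with C=1.
Need (12*k + 6)·f(k+1) − (k)·f(k) = 1.
d = -1 from the (1,1,0) case.
Bound -1 < 0, so the key equation has no polynomial solution.

not Gosper-summable; s_k does not exist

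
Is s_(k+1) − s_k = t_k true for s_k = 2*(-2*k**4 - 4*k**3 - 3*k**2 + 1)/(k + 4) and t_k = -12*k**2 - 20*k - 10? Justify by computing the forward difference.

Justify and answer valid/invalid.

Invalid: residual 6*(4*k**3 + 32*k**2 + 44*k + 21)/(k**2 + 9*k + 20) ≠ 0.

s_(k+1) = 2*(-2*(k + 1)**4 - 4*(k + 1)**3 - 3*(k + 1)**2 + 1)/(k + 5)
s_(k+1) − s_k = 2*(-6*k**4 - 52*k**3 - 119*k**2 - 113*k - 37)/(k**2 + 9*k + 20)
(s_(k+1) − s_k) − t_k = 6*(4*k**3 + 32*k**2 + 44*k + 21)/(k**2 + 9*k + 20)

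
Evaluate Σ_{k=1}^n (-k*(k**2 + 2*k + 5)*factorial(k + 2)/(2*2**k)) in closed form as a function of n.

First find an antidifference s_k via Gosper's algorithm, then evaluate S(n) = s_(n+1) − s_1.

S(n) = -2**(-n - 1)*n*(n + 1)*factorial(n + 3)

The ratio is (k + 1)*(k + 3)*(2*k + (k + 1)**2 + 7)/(2*k*(k**2 + 2*k + 5)).
Gosper form: A/B · C(k+1)/C(k) with A=k/2 + 3/2, B=1, C=k**3 + 2*k**2 + 5*k.
Need (k/2 + 3/2)·f(k+1) − (1)·f(k) = k**3 + 2*k**2 + 5*k.
d = 2 from the (1,0,3) case.
Solve for f: f(k) = 2*k*(k - 1) (degree 2 ≤ 2).
Certificate R = B(k−1)f/C = 2*(k - 1)/(k**2 + 2*k + 5) gives s_k = -k*(k - 1)*factorial(k + 2)/2**k.
Δs = -k*(k**2 + 2*k + 5)*factorial(k + 2)/(2*2**k), as required.
Σ_(k=1)^n t_k = s_(n+1) − s_(1) = (-2**(-n - 1)*n*(n + 1)*factorial(n + 3)) − (0), i.e. -2**(-n - 1)*n*(n + 1)*factorial(n + 3).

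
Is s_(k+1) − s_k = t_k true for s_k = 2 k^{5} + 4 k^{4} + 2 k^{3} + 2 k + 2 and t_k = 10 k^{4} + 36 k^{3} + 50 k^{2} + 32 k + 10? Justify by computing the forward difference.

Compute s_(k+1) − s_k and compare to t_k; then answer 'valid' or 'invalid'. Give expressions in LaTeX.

s_(k+1) = 2*k + 2*(k + 1)**5 + 4*(k + 1)**4 + 2*(k + 1)**3 + 4
s_(k+1) − s_k = 10*k**4 + 36*k**3 + 50*k**2 + 32*k + 10
(s_(k+1) − s_k) − t_k = 0

Valid: the claim telescopes to t_k.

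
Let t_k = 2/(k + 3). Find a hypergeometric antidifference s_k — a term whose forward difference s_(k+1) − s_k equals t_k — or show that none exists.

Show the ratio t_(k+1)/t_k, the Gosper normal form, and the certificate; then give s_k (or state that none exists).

no hypergeometric antidifference exists

Compute t_(k+1)/t_k: get (k + 3)/(k + 4).
Factor: A=k + 3; B=k + 4; C=1.
Set up (k + 3)·f(k+1) − (k + 3)·f(k) − (1) = 0.
d = 0 from the (1,1,0) case.
f = c0 ⇒ A·f(k+1) − B(k−1)·f(k) − C = -1. The system {-1 = 0} is inconsistent; no antidifference.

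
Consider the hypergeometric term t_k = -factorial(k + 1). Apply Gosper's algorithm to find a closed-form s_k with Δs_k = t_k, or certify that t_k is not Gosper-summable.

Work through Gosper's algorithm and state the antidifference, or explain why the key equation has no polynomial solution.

none — t_k is not Gosper-summable

t_(k+1)/t_k = k + 2.
Normal form (A,B,C) = (k + 2, 1, 1).
Set up (k + 2)·f(k+1) − (1)·f(k) − (1) = 0.
Degrees (1,0,0) ⇒ d ≤ -1.
Negative degree bound (-1): no f exists, t_k not Gosper-summable.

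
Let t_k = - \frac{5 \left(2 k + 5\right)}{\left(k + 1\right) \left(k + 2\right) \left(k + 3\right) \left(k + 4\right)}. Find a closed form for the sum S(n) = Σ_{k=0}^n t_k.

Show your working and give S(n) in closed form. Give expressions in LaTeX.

Ratio r(k) = (k + 1)*(2*k + 7)/((k + 5)*(2*k + 5)).
A = k + 1, B = k + 5, C = k + 5/2.
Set up (k + 1)·f(k+1) − (k + 4)·f(k) − (k + 5/2) = 0.
From deg A=1, deg B=1, deg C=1: d=3.
Solve for f: f(k) = k*(k + 2)*(k + 4)/6 (degree 3 ≤ 3).
Certificate R = B(k−1)f/C = k*(k + 2)*(k + 4)**2/(3*(2*k + 5)) gives s_k = 5*k*(-k - 4)/(3*(k**2 + 4*k + 3)).
s_(k+1) − s_k = 5*(-2*k - 5)/(k**4 + 10*k**3 + 35*k**2 + 50*k + 24) = t_k.
Telescope: S(n) = s_(n+1) − s_(0) = 5*(-n**2 - 6*n - 5)/(3*(n**2 + 6*n + 8)) − (0) = 5*(-n**2 - 6*n - 5)/(3*(n**2 + 6*n + 8)).

S(n) = \frac{5 \left(- n^{2} - 6 n - 5\right)}{3 \left(n^{2} + 6 n + 8\right)}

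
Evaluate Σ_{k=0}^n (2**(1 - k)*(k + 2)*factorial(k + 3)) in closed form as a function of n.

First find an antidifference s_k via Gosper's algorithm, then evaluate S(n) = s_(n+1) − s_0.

S(n) = -24 + 2*factorial(n + 4)/2**n

Compute t_(k+1)/t_k: get (k + 3)*(k + 4)/(2*(k + 2)).
Gosper form: A/B · C(k+1)/C(k) with A=k/2 + 2, B=1, C=k + 2.
Set up (k/2 + 2)·f(k+1) − (1)·f(k) − (k + 2) = 0.
Bound: deg f ≤ 0.
A polynomial solution: f(k) = 2.
Get s_k = R·t_k = 2**(2 - k)*factorial(k + 3) with R(k) = B(k−1)f(k)/C(k) = 2/(k + 2).
Δs = 2**(1 - k)*(k + 2)*factorial(k + 3), as required.
s_(n+1) = 2**(1 - n)*factorial(n + 4) and s_(0) = 24, so S(n) = -24 + 2*factorial(n + 4)/2**n.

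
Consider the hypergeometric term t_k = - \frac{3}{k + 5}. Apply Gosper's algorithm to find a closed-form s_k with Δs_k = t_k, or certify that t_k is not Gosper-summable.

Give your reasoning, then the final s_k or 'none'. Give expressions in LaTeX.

none — t_k is not Gosper-summable

Ratio r(k) = (k + 5)/(k + 6).
So A=k + 5 and B=k + 6, with C=1.
f must satisfy (k + 5)·f(k+1) − (k + 5)·f(k) = 1.
d = 0 from the (1,1,0) case.
Generic f = c0 gives residual -1; -1 = 0 cannot hold, so t_k is not Gosper-summable.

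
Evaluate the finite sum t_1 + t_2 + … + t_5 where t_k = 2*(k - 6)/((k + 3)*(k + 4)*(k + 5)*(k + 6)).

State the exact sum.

Ratio r(k) = (k - 5)*(k + 3)/((k - 6)*(k + 7)).
Factor: A=k + 3; B=k + 7; C=k - 6.
Key eq: (k + 3)·f(k+1) = (k + 6)·f(k) + (k - 6).
deg f ≤ 3 (via 1,1,1).
A polynomial solution: f(k) = -k*(k**2 + 12*k + 67)/40.
Certificate R = B(k−1)f/C = -k*(k + 6)*(k**2 + 12*k + 67)/(40*(k - 6)) gives s_k = k*(-k**2 - 12*k - 67)/(20*(k + 3)*(k + 4)*(k + 5)).
s_(k+1) − s_k = 2*(k - 6)/(k**4 + 18*k**3 + 119*k**2 + 342*k + 360) = t_k.
Evaluate s at k=6 and k=1: -7/132 and -1/30; difference -13/660.

Σ = -13/660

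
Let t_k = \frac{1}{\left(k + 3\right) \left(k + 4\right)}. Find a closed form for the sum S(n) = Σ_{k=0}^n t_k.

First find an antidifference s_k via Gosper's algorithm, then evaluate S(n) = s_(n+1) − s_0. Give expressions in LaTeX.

S(n) = \frac{n + 1}{3 \left(n + 4\right)}

r(k) = (k + 3)/(k + 5) after simplifying.
So A=k + 3 and B=k + 5, with C=1.
f must satisfy (k + 3)·f(k+1) − (k + 4)·f(k) = 1.
deg f ≤ 1 (via 1,1,0).
Solve for f: f(k) = k/3 (degree 1 ≤ 1).
R(k) = B(k−1)·f(k)/C(k) = k*(k + 4)/3; s_k = R·t_k = k/(3*(k + 3)).
Δs = 1/(k**2 + 7*k + 12), as required.
Telescope: S(n) = s_(n+1) − s_(0) = (n + 1)/(3*(n + 4)) − (0) = (n + 1)/(3*(n + 4)).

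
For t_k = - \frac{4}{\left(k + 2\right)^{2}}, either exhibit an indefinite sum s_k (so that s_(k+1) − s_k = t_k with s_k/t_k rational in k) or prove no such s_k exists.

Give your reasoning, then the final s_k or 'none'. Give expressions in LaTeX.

none (Gosper's algorithm certifies no s_k)

Ratio r(k) = (k + 2)**2/(k + 3)**2.
A = k**2 + 4*k + 4, B = k**2 + 6*k + 9, C = 1.
f must satisfy (k**2 + 4*k + 4)·f(k+1) − (k**2 + 4*k + 4)·f(k) = 1.
From deg A=2, deg B=2, deg C=0: d=0.
f = c0 ⇒ A·f(k+1) − B(k−1)·f(k) − C = -1. The system {-1 = 0} is inconsistent; no antidifference.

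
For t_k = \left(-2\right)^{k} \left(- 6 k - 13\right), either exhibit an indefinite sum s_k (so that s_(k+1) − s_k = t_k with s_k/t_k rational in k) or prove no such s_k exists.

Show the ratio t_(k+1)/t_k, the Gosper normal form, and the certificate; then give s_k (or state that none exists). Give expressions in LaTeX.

Step 1: r(k) = 2*(-6*k - 19)/(6*k + 13).
Normal form (A,B,C) = (-2, 1, k + 13/6).
Key eq: (-2)·f(k+1) = (1)·f(k) + (k + 13/6).
From deg A=0, deg B=0, deg C=1: d=1.
A polynomial solution: f(k) = -(2*k + 3)/6.
Get s_k = R·t_k = (-2)**k*(2*k + 3) with R(k) = B(k−1)f(k)/C(k) = -(2*k + 3)/(6*k + 13).
Verify: (-2)**k*(-6*k - 13) matches t_k.

s_k = \left(-2\right)^{k} \left(2 k + 3\right)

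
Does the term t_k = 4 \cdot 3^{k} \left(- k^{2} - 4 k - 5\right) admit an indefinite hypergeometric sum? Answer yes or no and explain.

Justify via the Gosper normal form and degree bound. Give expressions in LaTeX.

The ratio is 3*(k**2 + 6*k + 10)/(k**2 + 4*k + 5).
Take A(k)=3, B(k)=1, C(k)=k**2 + 4*k + 5.
Key eq: (3)·f(k+1) = (1)·f(k) + (k**2 + 4*k + 5).
From deg A=0, deg B=0, deg C=2: d=2.
Match coefficients ⇒ f(k) = (k**2 + k + 2)/2.
Certificate R = B(k−1)f/C = (k**2 + k + 2)/(2*(k**2 + 4*k + 5)) gives s_k = 2*3**k*(-k**2 - k - 2).
s_(k+1) − s_k = 4*3**k*(-k**2 - 4*k - 5) = t_k.

Yes. s_k = 2 \cdot 3^{k} \left(- k^{2} - k - 2\right).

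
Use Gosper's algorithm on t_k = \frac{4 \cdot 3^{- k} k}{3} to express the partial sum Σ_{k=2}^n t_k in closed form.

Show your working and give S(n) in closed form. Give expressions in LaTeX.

S(n) = 3^{- n - 2} \left(5 \cdot 3^{n} - 6 n - 9\right)

The ratio is (k + 1)/(3*k).
Gosper form: A/B · C(k+1)/C(k) with A=1/3, B=1, C=k.
f must satisfy (1/3)·f(k+1) − (1)·f(k) = k.
deg f ≤ 1 (via 0,0,1).
Solving with deg f ≤ 1: f(k) = -3*(2*k + 1)/4.
Then R = B(k−1)f/C = -3*(2*k + 1)/(4*k), so s_k = R(k)·t_k = (-2*k - 1)/3**k.
Δs = 4*k/(3*3**k), as required.
s_(n+1) = 3**(-n - 1)*(-2*n - 3) and s_(2) = -5/9, so S(n) = 3**(-n - 2)*(5*3**n - 6*n - 9).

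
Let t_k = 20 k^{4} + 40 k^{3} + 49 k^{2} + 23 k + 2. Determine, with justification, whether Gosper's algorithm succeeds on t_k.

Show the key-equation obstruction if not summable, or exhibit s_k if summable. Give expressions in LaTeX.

Yes. s_k = k \left(4 k^{4} + 3 k^{2} - 3 k - 2\right).

r(k) = (20*k**4 + 120*k**3 + 289*k**2 + 321*k + 134)/(20*k**4 + 40*k**3 + 49*k**2 + 23*k + 2) after simplifying.
Gosper form: A/B · C(k+1)/C(k) with A=1, B=1, C=k**4 + 2*k**3 + 49*k**2/20 + 23*k/20 + 1/10.
Key eq: (1)·f(k+1) = (1)·f(k) + (k**4 + 2*k**3 + 49*k**2/20 + 23*k/20 + 1/10).
From deg A=0, deg B=0, deg C=4: d=5.
Solving with deg f ≤ 5: f(k) = k*(4*k**4 + 3*k**2 - 3*k - 2)/20.
Get s_k = R·t_k = k*(4*k**4 + 3*k**2 - 3*k - 2) with R(k) = B(k−1)f(k)/C(k) = k*(4*k**4 + 3*k**2 - 3*k - 2)/(20*k**4 + 40*k**3 + 49*k**2 + 23*k + 2).
Δs = 20*k**4 + 40*k**3 + 49*k**2 + 23*k + 2, as required.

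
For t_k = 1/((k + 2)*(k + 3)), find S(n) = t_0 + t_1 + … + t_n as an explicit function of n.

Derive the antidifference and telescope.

t_(k+1)/t_k = (k + 2)/(k + 4).
So A=k + 2 and B=k + 4, with C=1.
Set up (k + 2)·f(k+1) − (k + 3)·f(k) − (1) = 0.
deg f ≤ 1 (via 1,1,0).
A polynomial solution: f(k) = k/2.
So s_k = (B(k−1)f/C)·t_k = (k*(k + 3)/2)·t_k = k/(2*(k + 2)).
s_(k+1) − s_k = 1/(k**2 + 5*k + 6) = t_k.
s_(n+1) = (n + 1)/(2*(n + 3)) and s_(0) = 0, so S(n) = (n + 1)/(2*(n + 3)).

S(n) = (n + 1)/(2*(n + 3))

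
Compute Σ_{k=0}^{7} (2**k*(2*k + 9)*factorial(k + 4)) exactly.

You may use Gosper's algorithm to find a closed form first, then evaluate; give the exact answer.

t_(k+1)/t_k = 2*(k + 5)*(2*k + 11)/(2*k + 9).
So A=2*k + 10 and B=1, with C=k + 9/2.
Solve (2*k + 10)·f(k+1) − (1)·f(k) = k + 9/2.
deg f ≤ 0 (via 1,0,1).
A polynomial solution: f(k) = 1/2.
Certificate R = B(k−1)f/C = 1/(2*k + 9) gives s_k = 2**k*factorial(k + 4).
Check: Δs_k = 2**k*(2*k + 9)*factorial(k + 4). ✓
Evaluate s at k=8 and k=0: 122624409600 and 24; difference 122624409576.

Σ = 122624409576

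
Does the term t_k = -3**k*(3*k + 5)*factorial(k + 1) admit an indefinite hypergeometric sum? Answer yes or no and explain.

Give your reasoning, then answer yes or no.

t_(k+1)/t_k = 3*(k + 2)*(3*k + 8)/(3*k + 5).
Normal form (A,B,C) = (3*k + 6, 1, k + 5/3).
Key eq: (3*k + 6)·f(k+1) = (1)·f(k) + (k + 5/3).
deg f ≤ 0 (via 1,0,1).
Match coefficients ⇒ f(k) = 1/3.
So s_k = (B(k−1)f/C)·t_k = (1/(3*k + 5))·t_k = -3**k*factorial(k + 1).
Δs = -3**k*(3*k + 5)*factorial(k + 1), as required.

Yes. s_k = -3**k*factorial(k + 1).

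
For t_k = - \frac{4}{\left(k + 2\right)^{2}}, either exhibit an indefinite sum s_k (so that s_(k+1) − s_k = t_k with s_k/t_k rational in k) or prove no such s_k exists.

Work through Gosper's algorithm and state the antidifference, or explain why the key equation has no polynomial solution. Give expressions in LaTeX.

none (Gosper's algorithm certifies no s_k)

The ratio is (k + 2)**2/(k + 3)**2.
So A=k**2 + 4*k + 4 and B=k**2 + 6*k + 9, with C=1.
Key eq: (k**2 + 4*k + 4)·f(k+1) = (k**2 + 4*k + 4)·f(k) + (1).
d = 0 from the (2,2,0) case.
Generic f = c0 gives residual -1; -1 = 0 cannot hold, so t_k is not Gosper-summable.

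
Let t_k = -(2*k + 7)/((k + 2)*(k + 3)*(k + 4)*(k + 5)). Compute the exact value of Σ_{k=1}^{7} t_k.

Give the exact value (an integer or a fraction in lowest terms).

Σ = -7/120

Compute t_(k+1)/t_k: get (k + 2)*(2*k + 9)/((k + 6)*(2*k + 7)).
Take A(k)=k + 2, B(k)=k + 6, C(k)=k + 7/2.
Key eq: (k + 2)·f(k+1) = (k + 5)·f(k) + (k + 7/2).
Degrees (1,1,1) ⇒ d ≤ 3.
Coefficient equations give f(k) = k*(k + 3)*(k + 6)/16.
R(k) = B(k−1)·f(k)/C(k) = k*(k + 3)*(k + 5)*(k + 6)/(8*(2*k + 7)); s_k = R·t_k = k*(-k - 6)/(8*(k**2 + 6*k + 8)).
s_(k+1) − s_k = (-2*k - 7)/(k**4 + 14*k**3 + 71*k**2 + 154*k + 120) = t_k.
Σ_(k=1)^(7) t_k = s_(8) − s_(1) = -7/60 − (-7/120) = -7/120.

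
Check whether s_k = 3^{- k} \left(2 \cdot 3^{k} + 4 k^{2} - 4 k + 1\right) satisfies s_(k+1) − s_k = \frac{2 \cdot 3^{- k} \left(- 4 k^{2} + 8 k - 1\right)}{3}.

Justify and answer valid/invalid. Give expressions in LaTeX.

s_(k+1) = (6*3**k + 4*k**2 + 4*k + 1)/(3*3**k)
s_(k+1) − s_k = 2*(-4*k**2 + 8*k - 1)/(3*3**k)
(s_(k+1) − s_k) − t_k = 0

Valid — Δs_k = t_k.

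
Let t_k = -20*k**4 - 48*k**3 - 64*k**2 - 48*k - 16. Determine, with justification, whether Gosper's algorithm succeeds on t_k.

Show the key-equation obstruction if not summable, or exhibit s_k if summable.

Step 1: r(k) = (5*k**4 + 32*k**3 + 82*k**2 + 100*k + 49)/(5*k**4 + 12*k**3 + 16*k**2 + 12*k + 4).
Gosper form: A/B · C(k+1)/C(k) with A=1, B=1, C=k**4 + 12*k**3/5 + 16*k**2/5 + 12*k/5 + 4/5.
f must satisfy (1)·f(k+1) − (1)·f(k) = k**4 + 12*k**3/5 + 16*k**2/5 + 12*k/5 + 4/5.
d = 5 from the (0,0,4) case.
A polynomial solution: f(k) = k*(2*k**4 + k**3 + 2*k**2 + 2*k + 1)/10.
Then R = B(k−1)f/C = k*(2*k**4 + k**3 + 2*k**2 + 2*k + 1)/(2*(5*k**4 + 12*k**3 + 16*k**2 + 12*k + 4)), so s_k = R(k)·t_k = 2*k*(-2*k**4 - k**3 - 2*k**2 - 2*k - 1).
Verify: -20*k**4 - 48*k**3 - 64*k**2 - 48*k - 16 matches t_k.

Yes. s_k = 2*k*(-2*k**4 - k**3 - 2*k**2 - 2*k - 1).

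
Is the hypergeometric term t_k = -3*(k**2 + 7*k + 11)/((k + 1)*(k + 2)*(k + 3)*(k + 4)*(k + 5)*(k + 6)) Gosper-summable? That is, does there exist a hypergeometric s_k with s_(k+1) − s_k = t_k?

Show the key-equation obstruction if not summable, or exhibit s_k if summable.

Ratio r(k) = (k + 1)*(7*k + (k + 1)**2 + 18)/((k + 7)*(k**2 + 7*k + 11)).
Gosper form: A/B · C(k+1)/C(k) with A=k + 1, B=k + 7, C=k**2 + 7*k + 11.
Set up (k + 1)·f(k+1) − (k + 6)·f(k) − (k**2 + 7*k + 11) = 0.
d = 5 from the (1,1,2) case.
Solving with deg f ≤ 5: f(k) = k*(k + 2)*(k + 4)*(k**2 + 9*k + 23)/45.
So s_k = (B(k−1)f/C)·t_k = (k*(k + 2)*(k + 4)*(k + 6)*(k**2 + 9*k + 23)/(45*(k**2 + 7*k + 11)))·t_k = k*(-k**2 - 9*k - 23)/(15*(k**3 + 9*k**2 + 23*k + 15)).
Δs = 3*(-k**2 - 7*k - 11)/(k**6 + 21*k**5 + 175*k**4 + 735*k**3 + 1624*k**2 + 1764*k + 720), as required.

Yes. s_k = k*(-k**2 - 9*k - 23)/(15*(k**3 + 9*k**2 + 23*k + 15)).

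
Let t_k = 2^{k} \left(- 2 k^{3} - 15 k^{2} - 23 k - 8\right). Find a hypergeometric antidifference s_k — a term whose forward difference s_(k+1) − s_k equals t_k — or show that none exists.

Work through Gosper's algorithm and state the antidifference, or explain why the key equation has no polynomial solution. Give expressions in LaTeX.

s_k = 2^{k} k \left(- 2 k^{2} - 3 k + 1\right)

t_(k+1)/t_k = 2*(2*k**3 + 21*k**2 + 59*k + 48)/(2*k**3 + 15*k**2 + 23*k + 8).
Factor: A=2; B=1; C=k**3 + 15*k**2/2 + 23*k/2 + 4.
Set up (2)·f(k+1) − (1)·f(k) − (k**3 + 15*k**2/2 + 23*k/2 + 4) = 0.
Bound: deg f ≤ 3.
A polynomial solution: f(k) = k*(2*k**2 + 3*k - 1)/2.
So s_k = (B(k−1)f/C)·t_k = (k*(2*k**2 + 3*k - 1)/((2*k + 1)*(k**2 + 7*k + 8)))·t_k = 2**k*k*(-2*k**2 - 3*k + 1).
s_(k+1) − s_k = 2**k*(-2*k**3 - 15*k**2 - 23*k - 8) = t_k.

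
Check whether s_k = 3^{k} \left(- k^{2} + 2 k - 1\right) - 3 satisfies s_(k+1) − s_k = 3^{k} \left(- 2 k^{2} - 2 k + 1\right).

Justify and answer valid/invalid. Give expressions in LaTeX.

Valid — Δs_k = t_k.

s_(k+1) = -3*3**k*k**2 - 3
s_(k+1) − s_k = 3**k*(-2*k**2 - 2*k + 1)
(s_(k+1) − s_k) − t_k = 0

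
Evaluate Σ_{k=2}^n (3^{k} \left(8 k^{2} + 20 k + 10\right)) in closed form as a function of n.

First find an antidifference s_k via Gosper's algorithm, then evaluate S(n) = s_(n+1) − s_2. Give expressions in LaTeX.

S(n) = 12 \cdot 3^{n} n^{2} + 18 \cdot 3^{n} n + 12 \cdot 3^{n} - 126

r(k) = 3*(4*k**2 + 18*k + 19)/(4*k**2 + 10*k + 5) after simplifying.
Factor: A=3; B=1; C=k**2 + 5*k/2 + 5/4.
Need (3)·f(k+1) − (1)·f(k) = k**2 + 5*k/2 + 5/4.
deg f ≤ 2 (via 0,0,2).
Coefficient equations give f(k) = (2*k**2 - k + 1)/4.
Then R = B(k−1)f/C = (2*k**2 - k + 1)/(4*k**2 + 10*k + 5), so s_k = R(k)·t_k = 2*3**k*(2*k**2 - k + 1).
Verify: 3**k*(8*k**2 + 20*k + 10) matches t_k.
Evaluate: s_(n+1) = 3**(n + 1)*(4*n**2 + 6*n + 4); subtract s_(2) = 126 ⇒ S(n) = 12*3**n*n**2 + 18*3**n*n + 12*3**n - 126.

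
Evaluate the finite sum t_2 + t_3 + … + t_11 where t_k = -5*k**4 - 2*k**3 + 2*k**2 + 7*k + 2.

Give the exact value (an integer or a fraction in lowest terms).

t_(k+1)/t_k = (5*k**4 + 22*k**3 + 34*k**2 + 15*k - 4)/(5*k**4 + 2*k**3 - 2*k**2 - 7*k - 2).
So A=1 and B=1, with C=k**4 + 2*k**3/5 - 2*k**2/5 - 7*k/5 - 2/5.
Key eq: (1)·f(k+1) = (1)·f(k) + (k**4 + 2*k**3/5 - 2*k**2/5 - 7*k/5 - 2/5).
d = 5 from the (0,0,4) case.
Match coefficients ⇒ f(k) = k*(k**4 - 2*k**3 - 2*k + 1)/5.
R(k) = B(k−1)·f(k)/C(k) = k*(k**4 - 2*k**3 - 2*k + 1)/(5*k**4 + 2*k**3 - 2*k**2 - 7*k - 2); s_k = R·t_k = k*(-k**4 + 2*k**3 + 2*k - 1).
s_(k+1) − s_k = -5*k**4 - 2*k**3 + 2*k**2 + 7*k + 2 = t_k.
Evaluate s at k=12 and k=2: -207084 and 6; difference -207090.

Σ = -207090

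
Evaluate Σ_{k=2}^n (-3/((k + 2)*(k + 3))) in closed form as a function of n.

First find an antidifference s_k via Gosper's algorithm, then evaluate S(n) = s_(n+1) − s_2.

S(n) = 3*(1 - n)/(4*(n + 3))

Ratio r(k) = (k + 2)/(k + 4).
Normal form (A,B,C) = (k + 2, k + 4, 1).
Need (k + 2)·f(k+1) − (k + 3)·f(k) = 1.
Degrees (1,1,0) ⇒ d ≤ 1.
Solving with deg f ≤ 1: f(k) = k/2.
Certificate R = B(k−1)f/C = k*(k + 3)/2 gives s_k = -3*k/(2*k + 4).
s_(k+1) − s_k = -3/(k**2 + 5*k + 6) = t_k.
s_(n+1) = 3*(-n - 1)/(2*(n + 3)) and s_(2) = -3/4, so S(n) = 3*(1 - n)/(4*(n + 3)).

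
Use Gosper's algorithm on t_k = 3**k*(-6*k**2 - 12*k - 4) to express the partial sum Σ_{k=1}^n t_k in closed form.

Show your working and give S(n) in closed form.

r(k) = 3*(3*k**2 + 12*k + 11)/(3*k**2 + 6*k + 2) after simplifying.
Factor: A=3; B=1; C=k**2 + 2*k + 2/3.
Need (3)·f(k+1) − (1)·f(k) = k**2 + 2*k + 2/3.
From deg A=0, deg B=0, deg C=2: d=2.
Match coefficients ⇒ f(k) = (3*k**2 - 3*k + 2)/6.
So s_k = (B(k−1)f/C)·t_k = ((3*k**2 - 3*k + 2)/(2*(3*k**2 + 6*k + 2)))·t_k = 3**k*(-3*k**2 + 3*k - 2).
Δs = 3**k*(-6*k**2 - 12*k - 4), as required.
Telescope: S(n) = s_(n+1) − s_(1) = 3**(n + 1)*(-3*n**2 - 3*n - 2) − (-6) = -9*3**n*n**2 - 9*3**n*n - 6*3**n + 6.

S(n) = -9*3**n*n**2 - 9*3**n*n - 6*3**n + 6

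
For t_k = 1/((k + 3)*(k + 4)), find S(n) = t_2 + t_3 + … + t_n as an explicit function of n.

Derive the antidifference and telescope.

The ratio is (k + 3)/(k + 5).
So A=k + 3 and B=k + 5, with C=1.
Solve (k + 3)·f(k+1) − (k + 4)·f(k) = 1.
d = 1 from the (1,1,0) case.
Match coefficients ⇒ f(k) = k/3.
Then R = B(k−1)f/C = k*(k + 4)/3, so s_k = R(k)·t_k = k/(3*(k + 3)).
Δs = 1/(k**2 + 7*k + 12), as required.
Telescope: S(n) = s_(n+1) − s_(2) = (n + 1)/(3*(n + 4)) − (2/15) = (n - 1)/(5*(n + 4)).

S(n) = (n - 1)/(5*(n + 4))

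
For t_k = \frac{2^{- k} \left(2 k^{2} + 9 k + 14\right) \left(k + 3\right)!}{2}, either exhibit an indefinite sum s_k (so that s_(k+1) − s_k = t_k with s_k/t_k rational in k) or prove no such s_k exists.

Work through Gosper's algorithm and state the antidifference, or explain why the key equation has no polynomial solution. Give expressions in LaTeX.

The ratio is (k + 4)*(9*k + 2*(k + 1)**2 + 23)/(2*(2*k**2 + 9*k + 14)).
So A=k/2 + 2 and B=1, with C=k**2 + 9*k/2 + 7.
Solve (k/2 + 2)·f(k+1) − (1)·f(k) = k**2 + 9*k/2 + 7.
Degrees (1,0,2) ⇒ d ≤ 1.
Coefficient equations give f(k) = 2*k + 3.
Get s_k = R·t_k = (2*k + 3)*factorial(k + 3)/2**k with R(k) = B(k−1)f(k)/C(k) = 2*(2*k + 3)/(2*k**2 + 9*k + 14).
Check: Δs_k = (2*k**2 + 9*k + 14)*factorial(k + 3)/(2*2**k). ✓

s_k = 2^{- k} \left(2 k + 3\right) \left(k + 3\right)!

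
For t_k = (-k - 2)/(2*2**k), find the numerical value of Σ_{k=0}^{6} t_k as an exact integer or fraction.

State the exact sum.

Σ = -187/64

Ratio r(k) = (k + 3)/(2*(k + 2)).
Take A(k)=1/2, B(k)=1, C(k)=k + 2.
Set up (1/2)·f(k+1) − (1)·f(k) − (k + 2) = 0.
From deg A=0, deg B=0, deg C=1: d=1.
Solving with deg f ≤ 1: f(k) = -2*(k + 3).
R(k) = B(k−1)·f(k)/C(k) = -2*(k + 3)/(k + 2); s_k = R·t_k = (k + 3)/2**k.
Check: Δs_k = (-k - 2)/(2*2**k). ✓
Σ_(k=0)^(6) t_k = s_(7) − s_(0) = 5/64 − (3) = -187/64.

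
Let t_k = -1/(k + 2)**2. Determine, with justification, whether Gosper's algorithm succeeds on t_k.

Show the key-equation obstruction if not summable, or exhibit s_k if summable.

Compute t_(k+1)/t_k: get (k + 2)**2/(k + 3)**2.
Take A(k)=k**2 + 4*k + 4, B(k)=k**2 + 6*k + 9, C(k)=1.
Solve (k**2 + 4*k + 4)·f(k+1) − (k**2 + 4*k + 4)·f(k) = 1.
From deg A=2, deg B=2, deg C=0: d=0.
Generic f = c0 gives residual -1; -1 = 0 cannot hold, so t_k is not Gosper-summable.

No. Not Gosper-summable.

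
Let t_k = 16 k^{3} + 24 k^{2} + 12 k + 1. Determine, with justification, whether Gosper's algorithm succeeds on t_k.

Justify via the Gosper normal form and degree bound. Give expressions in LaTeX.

Ratio r(k) = (16*k**3 + 72*k**2 + 108*k + 53)/(16*k**3 + 24*k**2 + 12*k + 1).
Normal form (A,B,C) = (1, 1, k**3 + 3*k**2/2 + 3*k/4 + 1/16).
Solve (1)·f(k+1) − (1)·f(k) = k**3 + 3*k**2/2 + 3*k/4 + 1/16.
From deg A=0, deg B=0, deg C=3: d=4.
Solving with deg f ≤ 4: f(k) = k*(4*k**3 - 2*k - 1)/16.
So s_k = (B(k−1)f/C)·t_k = (k*(4*k**3 - 2*k - 1)/(16*k**3 + 24*k**2 + 12*k + 1))·t_k = k*(4*k**3 - 2*k - 1).
Δs = 16*k**3 + 24*k**2 + 12*k + 1, as required.

Yes. s_k = k \left(4 k^{3} - 2 k - 1\right).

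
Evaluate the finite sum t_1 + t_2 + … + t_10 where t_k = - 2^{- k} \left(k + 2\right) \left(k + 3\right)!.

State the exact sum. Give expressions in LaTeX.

Σ = -85135026

Compute t_(k+1)/t_k: get (k + 3)*(k + 4)/(2*(k + 2)).
Gosper form: A/B · C(k+1)/C(k) with A=k/2 + 2, B=1, C=k + 2.
Set up (k/2 + 2)·f(k+1) − (1)·f(k) − (k + 2) = 0.
From deg A=1, deg B=0, deg C=1: d=0.
Solve for f: f(k) = 2 (degree 0 ≤ 0).
Then R = B(k−1)f/C = 2/(k + 2), so s_k = R(k)·t_k = -2**(1 - k)*factorial(k + 3).
Δs = -(k + 2)*factorial(k + 3)/2**k, as required.
Sum = s_(11) − s_(1); s_(11) = -85135050, s_(1) = -24 ⇒ -85135026.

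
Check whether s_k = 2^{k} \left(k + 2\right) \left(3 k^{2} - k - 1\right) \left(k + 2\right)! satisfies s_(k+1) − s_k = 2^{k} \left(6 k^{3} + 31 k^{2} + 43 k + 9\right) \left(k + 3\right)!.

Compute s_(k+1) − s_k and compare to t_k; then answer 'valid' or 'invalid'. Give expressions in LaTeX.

s_(k+1) = 2**(k + 1)*(k + 3)*(3*k**2 + 5*k + 1)*factorial(k + 3)
s_(k+1) − s_k = 2**k*(6*k**4 + 43*k**3 + 111*k**2 + 105*k + 20)*factorial(k + 2)
(s_(k+1) − s_k) − t_k = -2**k*(6*k**3 + 25*k**2 + 33*k + 7)*factorial(k + 2)

Invalid: residual - 2^{k} \left(6 k^{3} + 25 k^{2} + 33 k + 7\right) \left(k + 2\right)! ≠ 0.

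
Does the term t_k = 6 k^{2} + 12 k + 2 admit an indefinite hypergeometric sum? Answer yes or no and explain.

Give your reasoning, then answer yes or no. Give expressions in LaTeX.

Yes. s_k = k \left(2 k^{2} + 3 k - 3\right).

r(k) = (3*k**2 + 12*k + 10)/(3*k**2 + 6*k + 1) after simplifying.
Gosper form: A/B · C(k+1)/C(k) with A=1, B=1, C=k**2 + 2*k + 1/3.
Key eq: (1)·f(k+1) = (1)·f(k) + (k**2 + 2*k + 1/3).
deg f ≤ 3 (via 0,0,2).
Match coefficients ⇒ f(k) = k*(2*k**2 + 3*k - 3)/6.
So s_k = (B(k−1)f/C)·t_k = (k*(2*k**2 + 3*k - 3)/(2*(3*k**2 + 6*k + 1)))·t_k = k*(2*k**2 + 3*k - 3).
Check: Δs_k = 6*k**2 + 12*k + 2. ✓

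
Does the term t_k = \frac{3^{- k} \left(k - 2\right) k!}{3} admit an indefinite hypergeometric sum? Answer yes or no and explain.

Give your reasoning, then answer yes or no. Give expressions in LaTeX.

Compute t_(k+1)/t_k: get (k**2 - 1)/(3*(k - 2)).
A = k/3 + 1/3, B = 1, C = k - 2.
f must satisfy (k/3 + 1/3)·f(k+1) − (1)·f(k) = k - 2.
Bound: deg f ≤ 0.
Solving with deg f ≤ 0: f(k) = 3.
Get s_k = R·t_k = factorial(k)/3**k with R(k) = B(k−1)f(k)/C(k) = 3/(k - 2).
s_(k+1) − s_k = (k - 2)*factorial(k)/(3*3**k) = t_k.

Yes. s_k = 3^{- k} k!.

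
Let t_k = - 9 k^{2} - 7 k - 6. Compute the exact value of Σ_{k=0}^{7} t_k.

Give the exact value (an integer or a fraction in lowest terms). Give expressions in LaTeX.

t_(k+1)/t_k = (9*k**2 + 25*k + 22)/(9*k**2 + 7*k + 6).
So A=1 and B=1, with C=k**2 + 7*k/9 + 2/3.
Key eq: (1)·f(k+1) = (1)·f(k) + (k**2 + 7*k/9 + 2/3).
d = 3 from the (0,0,2) case.
Solve for f: f(k) = k*(3*k**2 - k + 4)/9 (degree 3 ≤ 3).
R(k) = B(k−1)·f(k)/C(k) = k*(3*k**2 - k + 4)/(9*k**2 + 7*k + 6); s_k = R·t_k = k*(-3*k**2 + k - 4).
Δs = -9*k**2 - 7*k - 6, as required.
Telescoping: Σ = s_(8) − s_(0) = -1504 − (0) = -1504.

Σ = -1504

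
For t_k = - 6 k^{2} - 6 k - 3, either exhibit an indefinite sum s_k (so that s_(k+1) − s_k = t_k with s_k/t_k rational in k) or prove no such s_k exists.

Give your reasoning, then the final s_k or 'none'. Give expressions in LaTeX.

The ratio is (2*k**2 + 6*k + 5)/(2*k**2 + 2*k + 1).
Gosper form: A/B · C(k+1)/C(k) with A=1, B=1, C=k**2 + k + 1/2.
Key eq: (1)·f(k+1) = (1)·f(k) + (k**2 + k + 1/2).
Degrees (0,0,2) ⇒ d ≤ 3.
Match coefficients ⇒ f(k) = k*(2*k**2 + 1)/6.
Get s_k = R·t_k = -2*k**3 - k with R(k) = B(k−1)f(k)/C(k) = k*(2*k**2 + 1)/(3*(2*k**2 + 2*k + 1)).
s_(k+1) − s_k = -6*k**2 - 6*k - 3 = t_k.

s_k = - 2 k^{3} - k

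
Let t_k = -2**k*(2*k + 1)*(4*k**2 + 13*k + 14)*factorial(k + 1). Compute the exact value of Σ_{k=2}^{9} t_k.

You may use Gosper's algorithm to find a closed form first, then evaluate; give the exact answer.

Σ = -16676919705216

The ratio is 2*(8*k**4 + 70*k**3 + 233*k**2 + 343*k + 186)/(8*k**3 + 30*k**2 + 41*k + 14).
A = 2*k + 4, B = 1, C = k**3 + 15*k**2/4 + 41*k/8 + 7/4.
Key eq: (2*k + 4)·f(k+1) = (1)·f(k) + (k**3 + 15*k**2/4 + 41*k/8 + 7/4).
From deg A=1, deg B=0, deg C=3: d=2.
A polynomial solution: f(k) = (4*k**2 + k - 2)/8.
So s_k = (B(k−1)f/C)·t_k = ((4*k**2 + k - 2)/((2*k + 1)*(4*k**2 + 13*k + 14)))·t_k = -2**k*(4*k**2 + k - 2)*factorial(k + 1).
Check: Δs_k = -2**k*(2*k + 1)*(4*k**2 + 13*k + 14)*factorial(k + 1). ✓
Telescoping: Σ = s_(10) − s_(2) = -16676919705600 − (-384) = -16676919705216.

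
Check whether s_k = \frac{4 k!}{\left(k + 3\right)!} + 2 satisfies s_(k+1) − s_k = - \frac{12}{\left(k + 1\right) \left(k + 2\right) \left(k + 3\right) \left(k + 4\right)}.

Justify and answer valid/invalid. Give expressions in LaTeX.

Valid — Δs_k = t_k.

s_(k+1) = 4*factorial(k + 1)/factorial(k + 4) + 2
s_(k+1) − s_k = -12/((k + 1)*(k + 2)*(k + 3)*(k + 4))
(s_(k+1) − s_k) − t_k = 0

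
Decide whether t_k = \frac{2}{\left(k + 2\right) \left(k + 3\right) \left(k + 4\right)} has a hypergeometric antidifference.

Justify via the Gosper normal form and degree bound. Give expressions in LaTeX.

Yes. s_k = \frac{k \left(k + 5\right)}{6 \left(k + 2\right) \left(k + 3\right)}.

t_(k+1)/t_k = (k + 2)/(k + 5).
Factor: A=k + 2; B=k + 5; C=1.
Set up (k + 2)·f(k+1) − (k + 4)·f(k) − (1) = 0.
From deg A=1, deg B=1, deg C=0: d=2.
Solve for f: f(k) = k*(k + 5)/12 (degree 2 ≤ 2).
Certificate R = B(k−1)f/C = k*(k + 4)*(k + 5)/12 gives s_k = k*(k + 5)/(6*(k + 2)*(k + 3)).
Check: Δs_k = 2/(k**3 + 9*k**2 + 26*k + 24). ✓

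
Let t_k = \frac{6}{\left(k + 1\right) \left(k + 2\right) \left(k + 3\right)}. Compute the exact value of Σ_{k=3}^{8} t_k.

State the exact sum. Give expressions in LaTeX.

Σ = 27/220

Ratio r(k) = (k + 1)/(k + 4).
So A=k + 1 and B=k + 4, with C=1.
Need (k + 1)·f(k+1) − (k + 3)·f(k) = 1.
Degrees (1,1,0) ⇒ d ≤ 2.
Solve for f: f(k) = k*(k + 3)/4 (degree 2 ≤ 2).
Certificate R = B(k−1)f/C = k*(k + 3)**2/4 gives s_k = 3*k*(k + 3)/(2*(k + 1)*(k + 2)).
Δs = 6/(k**3 + 6*k**2 + 11*k + 6), as required.
Σ_(k=3)^(8) t_k = s_(9) − s_(3) = 81/55 − (27/20) = 27/220.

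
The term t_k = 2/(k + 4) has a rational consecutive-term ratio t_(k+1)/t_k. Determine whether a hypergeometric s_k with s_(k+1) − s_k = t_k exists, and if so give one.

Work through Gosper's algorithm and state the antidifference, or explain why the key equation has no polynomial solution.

Compute t_(k+1)/t_k: get (k + 4)/(k + 5).
Take A(k)=k + 4, B(k)=k + 5, C(k)=1.
Key eq: (k + 4)·f(k+1) = (k + 4)·f(k) + (1).
deg f ≤ 0 (via 1,1,0).
Write f(k) = c0. Then LHS − RHS = -1, requiring -1 = 0: contradictory. No certificate.

none (Gosper's algorithm certifies no s_k)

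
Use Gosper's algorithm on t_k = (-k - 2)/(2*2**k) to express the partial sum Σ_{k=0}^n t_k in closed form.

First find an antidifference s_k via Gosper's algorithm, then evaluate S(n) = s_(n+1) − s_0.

The ratio is (k + 3)/(2*(k + 2)).
Factor: A=1/2; B=1; C=k + 2.
Need (1/2)·f(k+1) − (1)·f(k) = k + 2.
From deg A=0, deg B=0, deg C=1: d=1.
Coefficient equations give f(k) = -2*(k + 3).
Certificate R = B(k−1)f/C = -2*(k + 3)/(k + 2) gives s_k = (k + 3)/2**k.
Check: Δs_k = (-k - 2)/(2*2**k). ✓
Telescope: S(n) = s_(n+1) − s_(0) = 2**(-n - 1)*(n + 4) − (3) = (-6*2**n + n + 4)/(2*2**n).

S(n) = (-6*2**n + n + 4)/(2*2**n)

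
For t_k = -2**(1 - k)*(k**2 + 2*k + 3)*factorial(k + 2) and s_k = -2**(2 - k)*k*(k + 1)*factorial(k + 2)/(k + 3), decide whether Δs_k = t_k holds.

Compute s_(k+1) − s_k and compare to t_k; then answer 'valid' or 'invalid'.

s_(k+1) = -2**(1 - k)*(k + 1)*(k + 2)*factorial(k + 3)/(k + 4)
s_(k+1) − s_k = -2**(1 - k)*(k + 1)*(k**3 + 6*k**2 + 13*k + 18)*factorial(k + 2)/((k + 3)*(k + 4))
(s_(k+1) − s_k) − t_k = 2**(2 - k)*(k**3 + 5*k**2 + 7*k + 9)*factorial(k + 2)/((k + 3)*(k + 4))

Invalid: residual 2**(2 - k)*(k**3 + 5*k**2 + 7*k + 9)*factorial(k + 2)/((k + 3)*(k + 4)) ≠ 0.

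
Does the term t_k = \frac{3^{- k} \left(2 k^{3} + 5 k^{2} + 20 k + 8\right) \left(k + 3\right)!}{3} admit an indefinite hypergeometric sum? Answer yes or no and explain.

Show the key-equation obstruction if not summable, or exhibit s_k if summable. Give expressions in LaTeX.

Yes. s_k = 3^{- k} \left(2 k^{2} - k + 4\right) \left(k + 3\right)!.

Step 1: r(k) = (2*k**4 + 19*k**3 + 80*k**2 + 179*k + 140)/(3*(2*k**3 + 5*k**2 + 20*k + 8)).
Take A(k)=k/3 + 4/3, B(k)=1, C(k)=k**3 + 5*k**2/2 + 10*k + 4.
Need (k/3 + 4/3)·f(k+1) − (1)·f(k) = k**3 + 5*k**2/2 + 10*k + 4.
Degrees (1,0,3) ⇒ d ≤ 2.
Solve for f: f(k) = 3*(2*k**2 - k + 4)/2 (degree 2 ≤ 2).
R(k) = B(k−1)·f(k)/C(k) = 3*(2*k**2 - k + 4)/(2*k**3 + 5*k**2 + 20*k + 8); s_k = R·t_k = (2*k**2 - k + 4)*factorial(k + 3)/3**k.
Check: Δs_k = (2*k**3 + 5*k**2 + 20*k + 8)*factorial(k + 3)/(3*3**k). ✓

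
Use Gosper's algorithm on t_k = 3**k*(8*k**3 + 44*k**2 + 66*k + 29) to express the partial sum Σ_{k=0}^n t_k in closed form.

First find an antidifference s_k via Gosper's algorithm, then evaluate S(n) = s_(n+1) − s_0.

S(n) = 12*3**n*n**3 + 48*3**n*n**2 + 69*3**n*n + 27*3**n + 2

The ratio is 3*(8*k**3 + 68*k**2 + 178*k + 147)/(8*k**3 + 44*k**2 + 66*k + 29).
Factor: A=3; B=1; C=k**3 + 11*k**2/2 + 33*k/4 + 29/8.
f must satisfy (3)·f(k+1) − (1)·f(k) = k**3 + 11*k**2/2 + 33*k/4 + 29/8.
d = 3 from the (0,0,3) case.
Match coefficients ⇒ f(k) = (4*k**3 + 4*k**2 + 3*k - 2)/8.
Get s_k = R·t_k = 3**k*(4*k**3 + 4*k**2 + 3*k - 2) with R(k) = B(k−1)f(k)/C(k) = (4*k**3 + 4*k**2 + 3*k - 2)/(8*k**3 + 44*k**2 + 66*k + 29).
Δs = 3**k*(8*k**3 + 44*k**2 + 66*k + 29), as required.
Evaluate: s_(n+1) = 3**(n + 1)*(4*n**3 + 16*n**2 + 23*n + 9); subtract s_(0) = -2 ⇒ S(n) = 12*3**n*n**3 + 48*3**n*n**2 + 69*3**n*n + 27*3**n + 2.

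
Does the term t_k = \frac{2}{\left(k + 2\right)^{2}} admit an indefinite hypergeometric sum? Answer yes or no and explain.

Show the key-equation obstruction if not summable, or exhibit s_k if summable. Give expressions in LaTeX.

r(k) = (k + 2)**2/(k + 3)**2 after simplifying.
Take A(k)=k**2 + 4*k + 4, B(k)=k**2 + 6*k + 9, C(k)=1.
Key eq: (k**2 + 4*k + 4)·f(k+1) = (k**2 + 4*k + 4)·f(k) + (1).
Degrees (2,2,0) ⇒ d ≤ 0.
Generic f = c0 gives residual -1; -1 = 0 cannot hold, so t_k is not Gosper-summable.

No — t_k has no hypergeometric antidifference.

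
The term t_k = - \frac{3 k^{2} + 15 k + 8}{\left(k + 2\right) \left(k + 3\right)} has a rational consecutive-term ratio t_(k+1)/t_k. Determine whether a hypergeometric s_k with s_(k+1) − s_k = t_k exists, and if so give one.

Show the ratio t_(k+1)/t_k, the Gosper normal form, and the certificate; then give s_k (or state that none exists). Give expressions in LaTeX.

Step 1: r(k) = (k + 2)*(15*k + 3*(k + 1)**2 + 23)/((k + 4)*(3*k**2 + 15*k + 8)).
So A=k + 2 and B=k + 4, with C=k**2 + 5*k + 8/3.
f must satisfy (k + 2)·f(k+1) − (k + 3)·f(k) = k**2 + 5*k + 8/3.
Bound: deg f ≤ 2.
Solving with deg f ≤ 2: f(k) = k*(3*k + 1)/3.
Certificate R = B(k−1)f/C = k*(k + 3)*(3*k + 1)/(3*k**2 + 15*k + 8) gives s_k = k*(-3*k - 1)/(k + 2).
Verify: (-3*k**2 - 15*k - 8)/(k**2 + 5*k + 6) matches t_k.

s_k = \frac{k \left(- 3 k - 1\right)}{k + 2}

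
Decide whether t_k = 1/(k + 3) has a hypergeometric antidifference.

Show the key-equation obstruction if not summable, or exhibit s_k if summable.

Step 1: r(k) = (k + 3)/(k + 4).
Normal form (A,B,C) = (k + 3, k + 4, 1).
Solve (k + 3)·f(k+1) − (k + 3)·f(k) = 1.
deg f ≤ 0 (via 1,1,0).
Put f(k) = c0: A·f(k+1) − B(k−1)·f(k) − C = -1; need -1 = 0 — inconsistent ⇒ no f, not summable.

No — t_k has no hypergeometric antidifference.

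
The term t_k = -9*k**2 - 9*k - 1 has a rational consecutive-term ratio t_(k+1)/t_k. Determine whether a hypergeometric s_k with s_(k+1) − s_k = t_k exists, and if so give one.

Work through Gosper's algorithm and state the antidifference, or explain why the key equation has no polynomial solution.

Ratio r(k) = (9*k**2 + 27*k + 19)/(9*k**2 + 9*k + 1).
Gosper form: A/B · C(k+1)/C(k) with A=1, B=1, C=k**2 + k + 1/9.
Set up (1)·f(k+1) − (1)·f(k) − (k**2 + k + 1/9) = 0.
Degrees (0,0,2) ⇒ d ≤ 3.
Coefficient equations give f(k) = k*(3*k**2 - 2)/9.
Certificate R = B(k−1)f/C = k*(3*k**2 - 2)/(9*k**2 + 9*k + 1) gives s_k = k*(2 - 3*k**2).
s_(k+1) − s_k = -9*k**2 - 9*k - 1 = t_k.

s_k = k*(2 - 3*k**2)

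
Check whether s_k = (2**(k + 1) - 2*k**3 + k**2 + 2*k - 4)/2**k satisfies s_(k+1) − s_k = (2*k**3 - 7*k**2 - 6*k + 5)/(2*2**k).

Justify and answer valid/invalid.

s_(k+1) = (4*2**k - 2*k**3 - 5*k**2 - 2*k - 3)/(2*2**k)
s_(k+1) − s_k = (2*k**3 - 7*k**2 - 6*k + 5)/(2*2**k)
(s_(k+1) − s_k) − t_k = 0

valid (s_(k+1) − s_k reduces to t_k)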